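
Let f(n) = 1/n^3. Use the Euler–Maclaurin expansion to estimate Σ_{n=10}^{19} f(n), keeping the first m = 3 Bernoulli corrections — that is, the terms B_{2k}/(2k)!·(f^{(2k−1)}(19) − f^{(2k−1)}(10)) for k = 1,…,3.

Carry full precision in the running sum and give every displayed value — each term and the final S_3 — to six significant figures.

S_3 ≈ 0.00421086

The integral term ∫_10^19 1/x^3 dx = 0.00361496.
½[f(10) + f(19)] = ½[0.00100000 + 0.000145794] = 0.000572897.
Integral + boundary = 0.00418786.
Order-1 term: 1/12 · (-2.30201e-05 − (-0.000300000)) = 2.30817e-05.
After k=1: 0.00421094.
Order-2 term: −1/720 · (-1.27535e-06 − (-6.00000e-05)) = -8.15620e-08.
After k=2: 0.00421086.
Order-3 term: 1/30240 · (-1.48379e-07 − (-2.52000e-05)) = 8.28427e-10.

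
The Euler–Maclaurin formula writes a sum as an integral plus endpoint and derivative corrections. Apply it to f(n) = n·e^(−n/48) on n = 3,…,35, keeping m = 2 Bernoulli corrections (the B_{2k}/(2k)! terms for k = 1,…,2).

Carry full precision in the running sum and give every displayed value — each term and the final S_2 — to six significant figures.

∫_3^35 x·e^(−x/48) dx evaluates to 378.157.
½[f(3) + f(35)] = ½[2.81824 + 16.8809] = 9.84956.
So far: 388.007.
Correction k=1: B_{2}/2! · (f^{(1)}(35) − f^{(1)}(3)) = 1/12 · (0.130626 − 0.880700) = -0.0625062.
After k=1: 387.944.
Correction k=2: B_{4}/4! · (f^{(3)}(35) − f^{(3)}(3)) = −1/720 · (0.000475368 − 0.00119771) = 1.00325e-06.

S_2 ≈ 387.944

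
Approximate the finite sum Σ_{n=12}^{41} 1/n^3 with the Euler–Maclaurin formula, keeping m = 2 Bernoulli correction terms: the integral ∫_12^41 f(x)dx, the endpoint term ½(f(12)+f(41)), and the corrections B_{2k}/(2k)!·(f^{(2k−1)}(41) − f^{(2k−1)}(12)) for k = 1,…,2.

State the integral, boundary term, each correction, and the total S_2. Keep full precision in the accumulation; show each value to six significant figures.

The integral term ∫_12^41 1/x^3 dx = 0.00317478.
Endpoint term: (f(12) + f(41))/2 = (0.000578704 + 1.45094e-05)/2 = 0.000296607.
So far: 0.00347139.
Correction k=1: B_{2}/2! · (f^{(1)}(41) − f^{(1)}(12)) = 1/12 · (-1.06166e-06 − (-0.000144676)) = 1.19679e-05.
After k=1: 0.00348335.
Correction k=2: B_{4}/4! · (f^{(3)}(41) − f^{(3)}(12)) = −1/720 · (-1.26313e-08 − (-2.00939e-05)) = -2.78906e-08.

S_2 ≈ 0.00348333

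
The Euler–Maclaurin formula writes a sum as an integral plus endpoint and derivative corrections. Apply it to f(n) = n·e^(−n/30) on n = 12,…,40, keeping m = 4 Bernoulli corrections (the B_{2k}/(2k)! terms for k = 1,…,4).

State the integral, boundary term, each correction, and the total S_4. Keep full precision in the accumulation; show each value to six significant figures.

Integral: ∫_12^40 x·e^(−x/30) dx = 291.049.
Boundary: ½(f(12) + f(40)) = ½(8.04384 + 10.5439) = 9.29386.
Integral + boundary = 300.343.
k=1: B_{2}/(2)! × [f^{(1)}(40) − f^{(1)}(12)] = 1/12 × (-0.0878657 − 0.402192) = -0.0408381.
Partial sum through k=1: 300.302.
k=2: B_{4}/(4)! × [f^{(3)}(40) − f^{(3)}(12)] = −1/720 × (0.000488143 − 0.00193648) = 2.01158e-06.
Partial sum through k=2: 300.302.
k=3: B_{6}/(6)! × [f^{(5)}(40) − f^{(5)}(12)] = 1/30240 × (1.19324e-06 − 3.80676e-06) = -8.64259e-11.
Partial sum through k=3: 300.302.
k=4: B_{8}/(8)! × [f^{(7)}(40) − f^{(7)}(12)] = −1/1209600 × (2.04899e-09 − 6.06874e-09) = 3.32320e-15.

S_4 ≈ 300.302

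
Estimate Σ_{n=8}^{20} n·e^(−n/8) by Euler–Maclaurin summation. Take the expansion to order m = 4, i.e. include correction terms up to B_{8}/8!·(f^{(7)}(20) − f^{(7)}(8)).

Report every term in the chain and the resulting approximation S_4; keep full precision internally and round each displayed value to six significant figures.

S_4 ≈ 30.9837

Integral: ∫_8^20 x·e^(−x/8) dx = 28.7015.
Boundary: ½(f(8) + f(20)) = ½(2.94304 + 1.64170) = 2.29237.
Running total after boundary: 30.9939.
k=1: B_{2}/(2)! × [f^{(1)}(20) − f^{(1)}(8)] = 1/12 × (-0.123127 − 0.00000) = -0.0102606.
Running total after k=1: 30.9836.
k=2: B_{4}/(4)! × [f^{(3)}(20) − f^{(3)}(8)] = −1/720 × (0.000641289 − 0.0114962) = 1.50763e-05.
Running total after k=2: 30.9837.
k=3: B_{6}/(6)! × [f^{(5)}(20) − f^{(5)}(8)] = 1/30240 × (5.01007e-05 − 0.000359257) = -1.02234e-08.
Running total after k=3: 30.9837.
k=4: B_{8}/(8)! × [f^{(7)}(20) − f^{(7)}(8)] = −1/1209600 × (1.40908e-06 − 8.42009e-06) = 5.79614e-12.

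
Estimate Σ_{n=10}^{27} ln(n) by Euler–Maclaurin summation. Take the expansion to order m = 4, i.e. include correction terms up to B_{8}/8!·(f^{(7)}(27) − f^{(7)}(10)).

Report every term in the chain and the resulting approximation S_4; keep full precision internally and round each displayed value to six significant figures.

S_4 ≈ 51.7557

Integral: ∫_10^27 ln(x) dx = 48.9617.
Endpoint term: (f(10) + f(27))/2 = (2.30259 + 3.29584)/2 = 2.79921.
Running total after boundary: 51.7610.
Order-1 term: 1/12 · (0.0370370 − 0.100000) = -0.00524691.
After k=1: 51.7557.
Order-2 term: −1/720 · (0.000101611 − 0.00200000) = 2.63665e-06.
After k=2: 51.7557.
Order-3 term: 1/30240 · (1.67260e-06 − 0.000240000) = -7.88120e-09.
After k=3: 51.7557.
Order-4 term: −1/1209600 · (6.88313e-08 − 7.20000e-05) = 5.94669e-11.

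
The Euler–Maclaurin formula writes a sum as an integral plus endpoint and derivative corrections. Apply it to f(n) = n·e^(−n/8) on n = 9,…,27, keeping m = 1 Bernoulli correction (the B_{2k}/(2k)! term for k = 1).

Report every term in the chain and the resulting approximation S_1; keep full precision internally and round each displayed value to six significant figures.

S_1 ≈ 36.4912

Integral: ∫_9^27 x·e^(−x/8) dx = 34.5717.
Boundary: ½(f(9) + f(27)) = ½(2.92187 + 0.923889) = 1.92288.
Running total after boundary: 36.4945.
k=1: B_{2}/(2)! × [f^{(1)}(27) − f^{(1)}(9)] = 1/12 × (-0.0812680 − (-0.0405816)) = -0.00339054.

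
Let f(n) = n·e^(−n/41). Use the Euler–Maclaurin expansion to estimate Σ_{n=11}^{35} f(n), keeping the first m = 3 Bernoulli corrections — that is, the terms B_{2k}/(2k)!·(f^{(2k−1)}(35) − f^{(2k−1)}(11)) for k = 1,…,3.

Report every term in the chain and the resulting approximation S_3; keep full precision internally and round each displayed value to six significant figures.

∫_11^35 x·e^(−x/41) dx evaluates to 303.345.
Endpoint term: (f(11) + f(35))/2 = (8.41152 + 14.9049)/2 = 11.6582.
So far: 315.003.
Correction k=1: B_{2}/2! · (f^{(1)}(35) − f^{(1)}(11)) = 1/12 · (0.0623201 − 0.559525) = -0.0414337.
Partial sum through k=1: 314.962.
Correction k=2: B_{4}/4! · (f^{(3)}(35) − f^{(3)}(11)) = −1/720 · (0.000543741 − 0.00124265) = 9.70706e-07.
Partial sum through k=2: 314.962.
Correction k=3: B_{6}/6! · (f^{(5)}(35) − f^{(5)}(11)) = 1/30240 · (6.24871e-07 − 1.28046e-06) = -2.16794e-11.

S_3 ≈ 314.962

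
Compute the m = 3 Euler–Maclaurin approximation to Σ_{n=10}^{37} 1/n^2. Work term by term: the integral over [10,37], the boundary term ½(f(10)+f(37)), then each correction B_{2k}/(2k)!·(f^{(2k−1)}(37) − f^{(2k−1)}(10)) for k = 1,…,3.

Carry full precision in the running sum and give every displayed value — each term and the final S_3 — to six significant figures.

S_3 ≈ 0.0785012

Integral: ∫_10^37 1/x^2 dx = 0.0729730.
Boundary: ½(f(10) + f(37)) = ½(0.0100000 + 0.000730460) = 0.00536523.
Integral + boundary = 0.0783382.
Order-1 term: 1/12 · (-3.94843e-05 − (-0.00200000)) = 0.000163376.
Running total after k=1: 0.0785016.
Order-2 term: −1/720 · (-3.46101e-07 − (-0.000240000)) = -3.32853e-07.
Running total after k=2: 0.0785012.
Order-3 term: 1/30240 · (-7.58439e-09 − (-7.20000e-05)) = 2.38070e-09.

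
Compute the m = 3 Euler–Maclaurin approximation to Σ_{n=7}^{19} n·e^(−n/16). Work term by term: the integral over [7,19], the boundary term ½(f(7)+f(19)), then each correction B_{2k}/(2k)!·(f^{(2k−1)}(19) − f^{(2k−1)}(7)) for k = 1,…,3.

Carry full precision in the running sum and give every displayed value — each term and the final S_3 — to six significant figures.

The integral term ∫_7^19 x·e^(−x/16) dx = 66.8083.
½[f(7) + f(19)] = ½[4.51954 + 5.79467] = 5.15711.
Integral + boundary = 71.9654.
k=1: B_{2}/(2)! × [f^{(1)}(19) − f^{(1)}(7)] = 1/12 × (-0.0571843 − 0.363177) = -0.0350301.
Partial sum through k=1: 71.9304.
k=2: B_{4}/(4)! × [f^{(3)}(19) − f^{(3)}(7)] = −1/720 × (0.00215930 − 0.00646279) = 5.97707e-06.
Partial sum through k=2: 71.9304.
k=3: B_{6}/(6)! × [f^{(5)}(19) − f^{(5)}(7)] = 1/30240 × (1.77421e-05 − 4.49489e-05) = -8.99696e-10.

S_3 ≈ 71.9304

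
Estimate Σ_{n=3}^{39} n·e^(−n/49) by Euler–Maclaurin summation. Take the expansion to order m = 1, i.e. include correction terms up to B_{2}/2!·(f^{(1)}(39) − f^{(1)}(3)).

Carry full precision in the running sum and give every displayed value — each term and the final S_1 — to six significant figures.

S_1 ≈ 461.391

∫_3^39 x·e^(−x/49) dx evaluates to 451.249.
Endpoint term: (f(3) + f(39))/2 = (2.82184 + 17.5955)/2 = 10.2087.
So far: 461.457.
k=1: B_{2}/(2)! × [f^{(1)}(39) − f^{(1)}(3)] = 1/12 × (0.0920748 − 0.883024) = -0.0659124.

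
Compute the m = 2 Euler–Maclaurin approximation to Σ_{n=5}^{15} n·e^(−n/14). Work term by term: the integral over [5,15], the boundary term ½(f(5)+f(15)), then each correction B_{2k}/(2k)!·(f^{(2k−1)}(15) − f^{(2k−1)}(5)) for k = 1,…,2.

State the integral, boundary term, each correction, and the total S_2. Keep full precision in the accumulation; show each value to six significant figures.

Integral: ∫_5^15 x·e^(−x/14) dx = 47.0502.
Boundary: ½(f(5) + f(15)) = ½(3.49836 + 5.13778) = 4.31807.
So far: 51.3683.
Order-1 term: 1/12 · (-0.0244656 − 0.449789) = -0.0395213.
Partial sum through k=1: 51.3288.
Order-2 term: −1/720 · (0.00337027 − 0.00943436) = 8.42235e-06.

S_2 ≈ 51.3288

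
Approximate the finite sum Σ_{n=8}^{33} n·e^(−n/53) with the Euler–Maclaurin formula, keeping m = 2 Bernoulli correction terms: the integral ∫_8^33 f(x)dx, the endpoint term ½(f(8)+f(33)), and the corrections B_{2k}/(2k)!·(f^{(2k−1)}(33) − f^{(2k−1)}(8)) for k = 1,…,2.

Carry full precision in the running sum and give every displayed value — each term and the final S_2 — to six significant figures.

S_2 ≈ 346.811

Integral: ∫_8^33 x·e^(−x/53) dx = 334.563.
Endpoint term: (f(8) + f(33))/2 = (6.87917 + 17.7053)/2 = 12.2923.
Running total after boundary: 346.855.
Order-1 term: 1/12 · (0.202462 − 0.730101) = -0.0439699.
Partial sum through k=1: 346.811.
Order-2 term: −1/720 · (0.000454081 − 0.000872159) = 5.80664e-07.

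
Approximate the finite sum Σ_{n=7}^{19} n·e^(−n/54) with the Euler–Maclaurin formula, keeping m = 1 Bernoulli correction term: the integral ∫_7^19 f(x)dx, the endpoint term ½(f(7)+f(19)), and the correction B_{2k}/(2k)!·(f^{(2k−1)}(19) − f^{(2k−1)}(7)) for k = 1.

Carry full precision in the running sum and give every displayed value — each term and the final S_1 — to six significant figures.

Integral: ∫_7^19 x·e^(−x/54) dx = 120.777.
Endpoint term: (f(7) + f(19))/2 = (6.14894 + 13.3643)/2 = 9.75662.
So far: 130.533.
Order-1 term: 1/12 · (0.455897 − 0.764551) = -0.0257212.

S_1 ≈ 130.508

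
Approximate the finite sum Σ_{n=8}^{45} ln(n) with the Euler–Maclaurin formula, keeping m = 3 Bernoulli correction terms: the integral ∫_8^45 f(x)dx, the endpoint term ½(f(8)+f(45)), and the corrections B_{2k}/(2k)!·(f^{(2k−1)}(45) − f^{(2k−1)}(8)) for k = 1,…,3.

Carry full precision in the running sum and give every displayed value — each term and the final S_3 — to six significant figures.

Integral: ∫_8^45 ln(x) dx = 117.664.
Boundary: ½(f(8) + f(45)) = ½(2.07944 + 3.80666) = 2.94305.
Running total after boundary: 120.607.
Order-1 term: 1/12 · (0.0222222 − 0.125000) = -0.00856481.
After k=1: 120.599.
Order-2 term: −1/720 · (2.19479e-05 − 0.00390625) = 5.39486e-06.
After k=2: 120.599.
Order-3 term: 1/30240 · (1.30061e-07 − 0.000732422) = -2.42160e-08.

S_3 ≈ 120.599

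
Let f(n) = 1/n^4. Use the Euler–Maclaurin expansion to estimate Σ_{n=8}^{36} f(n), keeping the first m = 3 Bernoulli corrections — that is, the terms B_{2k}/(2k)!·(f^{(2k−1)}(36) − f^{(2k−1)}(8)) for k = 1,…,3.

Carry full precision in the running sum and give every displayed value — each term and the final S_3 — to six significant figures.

The integral term ∫_8^36 1/x^4 dx = 0.000643897.
½[f(8) + f(36)] = ½[0.000244141 + 5.95374e-07] = 0.000122368.
So far: 0.000766265.
Order-1 term: 1/12 · (-6.61527e-08 − (-0.000122070)) = 1.01670e-05.
Partial sum through k=1: 0.000776432.
Order-2 term: −1/720 · (-1.53131e-09 − (-5.72205e-05)) = -7.94707e-08.
Partial sum through k=2: 0.000776353.
Order-3 term: 1/30240 · (-6.61678e-11 − (-5.00679e-05)) = 1.65568e-09.

S_3 ≈ 0.000776354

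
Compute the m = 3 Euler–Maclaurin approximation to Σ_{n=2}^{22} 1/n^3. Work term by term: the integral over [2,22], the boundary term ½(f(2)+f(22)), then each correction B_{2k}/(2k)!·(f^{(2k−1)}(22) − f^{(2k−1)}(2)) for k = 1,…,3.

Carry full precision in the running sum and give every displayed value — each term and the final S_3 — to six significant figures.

∫_2^22 1/x^3 dx evaluates to 0.123967.
Endpoint term: (f(2) + f(22))/2 = (0.125000 + 9.39144e-05)/2 = 0.0625470.
Running total after boundary: 0.186514.
Order-1 term: 1/12 · (-1.28065e-05 − (-0.187500)) = 0.0156239.
Partial sum through k=1: 0.202138.
Order-2 term: −1/720 · (-5.29194e-07 − (-0.937500)) = -0.00130208.
Partial sum through k=2: 0.200836.
Order-3 term: 1/30240 · (-4.59218e-08 − (-9.84375)) = 0.000325521.

S_3 ≈ 0.201161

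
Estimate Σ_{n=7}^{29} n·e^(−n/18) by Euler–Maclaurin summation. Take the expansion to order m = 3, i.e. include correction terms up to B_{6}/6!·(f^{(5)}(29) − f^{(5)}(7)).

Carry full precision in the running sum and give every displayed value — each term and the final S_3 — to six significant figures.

S_3 ≈ 141.320

Integral: ∫_7^29 x·e^(−x/18) dx = 136.097.
Endpoint term: (f(7) + f(29))/2 = (4.74467 + 5.79030)/2 = 5.26749.
Running total after boundary: 141.365.
k=1: B_{2}/(2)! × [f^{(1)}(29) − f^{(1)}(7)] = 1/12 × (-0.122018 − 0.414217) = -0.0446862.
Partial sum through k=1: 141.320.
k=2: B_{4}/(4)! × [f^{(3)}(29) − f^{(3)}(7)] = −1/720 × (0.000855906 − 0.00546246) = 6.39799e-06.
Partial sum through k=2: 141.320.
k=3: B_{6}/(6)! × [f^{(5)}(29) − f^{(5)}(7)] = 1/30240 × (6.44571e-06 − 2.97730e-05) = -7.71407e-10.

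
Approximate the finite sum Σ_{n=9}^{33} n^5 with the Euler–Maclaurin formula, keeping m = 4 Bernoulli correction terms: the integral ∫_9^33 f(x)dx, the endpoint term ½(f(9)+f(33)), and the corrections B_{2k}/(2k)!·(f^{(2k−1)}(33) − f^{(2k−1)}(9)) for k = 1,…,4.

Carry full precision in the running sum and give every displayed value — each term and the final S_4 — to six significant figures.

∫_9^33 x^5 dx evaluates to 2.15156e+08.
½[f(9) + f(33)] = ½[59049.0 + 3.91354e+07] = 1.95972e+07.
Integral + boundary = 2.34753e+08.
k=1: B_{2}/(2)! × [f^{(1)}(33) − f^{(1)}(9)] = 1/12 × (5.92960e+06 − 32805.0) = 491400.
Running total after k=1: 2.35245e+08.
k=2: B_{4}/(4)! × [f^{(3)}(33) − f^{(3)}(9)] = −1/720 × (65340.0 − 4860.00) = -84.0000.
Running total after k=2: 2.35245e+08.
k=3: B_{6}/(6)! × [f^{(5)}(33) − f^{(5)}(9)] = 1/30240 × (120.000 − 120.000) = 0.00000.
Running total after k=3: 2.35245e+08.
k=4: B_{8}/(8)! × [f^{(7)}(33) − f^{(7)}(9)] = −1/1209600 × (0.00000 − 0.00000) = 0.00000.

S_4 ≈ 2.35245e+08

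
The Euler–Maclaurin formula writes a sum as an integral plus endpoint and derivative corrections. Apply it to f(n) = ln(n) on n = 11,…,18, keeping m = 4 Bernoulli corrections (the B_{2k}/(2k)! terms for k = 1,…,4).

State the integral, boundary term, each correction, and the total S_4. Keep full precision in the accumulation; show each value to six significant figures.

S_4 ≈ 21.2910

The integral term ∫_11^18 ln(x) dx = 18.6498.
Boundary: ½(f(11) + f(18)) = ½(2.39790 + 2.89037) = 2.64413.
Integral + boundary = 21.2940.
k=1: B_{2}/(2)! × [f^{(1)}(18) − f^{(1)}(11)] = 1/12 × (0.0555556 − 0.0909091) = -0.00294613.
Partial sum through k=1: 21.2910.
k=2: B_{4}/(4)! × [f^{(3)}(18) − f^{(3)}(11)] = −1/720 × (0.000342936 − 0.00150263) = 1.61069e-06.
Partial sum through k=2: 21.2910.
k=3: B_{6}/(6)! × [f^{(5)}(18) − f^{(5)}(11)] = 1/30240 × (1.27013e-05 − 0.000149021) = -4.50793e-09.
Partial sum through k=3: 21.2910.
k=4: B_{8}/(8)! × [f^{(7)}(18) − f^{(7)}(11)] = −1/1209600 × (1.17605e-06 − 3.69474e-05) = 2.95729e-11.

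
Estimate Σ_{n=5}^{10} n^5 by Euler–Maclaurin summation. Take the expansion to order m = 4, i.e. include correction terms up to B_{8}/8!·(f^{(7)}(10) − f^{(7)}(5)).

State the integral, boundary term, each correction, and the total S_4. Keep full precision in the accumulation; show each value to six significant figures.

∫_5^10 x^5 dx evaluates to 164062.
½[f(5) + f(10)] = ½[3125.00 + 100000] = 51562.5.
Running total after boundary: 215625.
Order-1 term: 1/12 · (50000.0 − 3125.00) = 3906.25.
Running total after k=1: 219531.
Order-2 term: −1/720 · (6000.00 − 1500.00) = -6.25000.
Running total after k=2: 219525.
Order-3 term: 1/30240 · (120.000 − 120.000) = 0.00000.
Running total after k=3: 219525.
Order-4 term: −1/1209600 · (0.00000 − 0.00000) = 0.00000.

S_4 ≈ 219525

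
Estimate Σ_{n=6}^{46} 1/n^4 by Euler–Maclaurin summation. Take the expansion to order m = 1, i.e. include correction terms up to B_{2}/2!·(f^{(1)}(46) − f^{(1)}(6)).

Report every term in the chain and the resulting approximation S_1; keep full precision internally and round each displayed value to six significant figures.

S_1 ≈ 0.00196856

∫_6^46 1/x^4 dx evaluates to 0.00153979.
Boundary: ½(f(6) + f(46)) = ½(0.000771605 + 2.23341e-07) = 0.000385914.
Running total after boundary: 0.00192570.
k=1: B_{2}/(2)! × [f^{(1)}(46) − f^{(1)}(6)] = 1/12 × (-1.94210e-08 − (-0.000514403)) = 4.28653e-05.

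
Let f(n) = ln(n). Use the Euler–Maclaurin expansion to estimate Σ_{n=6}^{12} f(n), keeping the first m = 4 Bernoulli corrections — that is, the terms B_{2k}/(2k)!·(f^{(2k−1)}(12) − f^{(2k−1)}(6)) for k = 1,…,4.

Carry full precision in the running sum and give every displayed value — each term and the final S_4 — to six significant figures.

Integral: ∫_6^12 ln(x) dx = 13.0683.
Boundary: ½(f(6) + f(12)) = ½(1.79176 + 2.48491) = 2.13833.
So far: 15.2067.
Order-1 term: 1/12 · (0.0833333 − 0.166667) = -0.00694444.
Partial sum through k=1: 15.1997.
Order-2 term: −1/720 · (0.00115741 − 0.00925926) = 1.12526e-05.
Partial sum through k=2: 15.1997.
Order-3 term: 1/30240 · (9.64506e-05 − 0.00308642) = -9.88746e-08.
Partial sum through k=3: 15.1997.
Order-4 term: −1/1209600 · (2.00939e-05 − 0.00257202) = 2.10972e-09.

S_4 ≈ 15.1997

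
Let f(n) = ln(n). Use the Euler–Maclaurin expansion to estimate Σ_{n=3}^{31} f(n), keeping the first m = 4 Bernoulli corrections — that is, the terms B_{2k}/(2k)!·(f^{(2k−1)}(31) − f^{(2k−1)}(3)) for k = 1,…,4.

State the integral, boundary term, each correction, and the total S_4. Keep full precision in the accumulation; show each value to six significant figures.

S_4 ≈ 77.3991

The integral term ∫_3^31 ln(x) dx = 75.1578.
Endpoint term: (f(3) + f(31))/2 = (1.09861 + 3.43399)/2 = 2.26630.
Running total after boundary: 77.4241.
Order-1 term: 1/12 · (0.0322581 − 0.333333) = -0.0250896.
Running total after k=1: 77.3990.
Order-2 term: −1/720 · (6.71344e-05 − 0.0740741) = 0.000102787.
Running total after k=2: 77.3991.
Order-3 term: 1/30240 · (8.38306e-07 − 0.0987654) = -3.26602e-06.
Running total after k=3: 77.3991.
Order-4 term: −1/1209600 · (2.61698e-08 − 0.329218) = 2.72171e-07.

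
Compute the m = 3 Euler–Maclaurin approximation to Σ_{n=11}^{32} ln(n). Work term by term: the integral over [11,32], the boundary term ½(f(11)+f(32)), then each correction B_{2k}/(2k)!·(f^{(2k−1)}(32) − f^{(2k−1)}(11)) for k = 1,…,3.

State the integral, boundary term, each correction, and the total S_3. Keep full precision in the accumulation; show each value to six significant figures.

The integral term ∫_11^32 ln(x) dx = 63.5267.
Endpoint term: (f(11) + f(32))/2 = (2.39790 + 3.46574)/2 = 2.93182.
So far: 66.4585.
Correction k=1: B_{2}/2! · (f^{(1)}(32) − f^{(1)}(11)) = 1/12 · (0.0312500 − 0.0909091) = -0.00497159.
Running total after k=1: 66.4535.
Correction k=2: B_{4}/4! · (f^{(3)}(32) − f^{(3)}(11)) = −1/720 · (6.10352e-05 − 0.00150263) = 2.00221e-06.
Running total after k=2: 66.4535.
Correction k=3: B_{6}/6! · (f^{(5)}(32) − f^{(5)}(11)) = 1/30240 · (7.15256e-07 − 0.000149021) = -4.90429e-09.

S_3 ≈ 66.4535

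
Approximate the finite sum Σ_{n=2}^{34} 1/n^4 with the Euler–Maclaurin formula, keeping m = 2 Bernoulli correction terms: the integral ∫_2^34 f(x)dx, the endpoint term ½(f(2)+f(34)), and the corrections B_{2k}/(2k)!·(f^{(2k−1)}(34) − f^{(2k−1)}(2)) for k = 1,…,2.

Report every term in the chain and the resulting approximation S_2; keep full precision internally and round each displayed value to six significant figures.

S_2 ≈ 0.0820231

Integral: ∫_2^34 1/x^4 dx = 0.0416582.
Endpoint term: (f(2) + f(34))/2 = (0.0625000 + 7.48315e-07)/2 = 0.0312504.
So far: 0.0729086.
k=1: B_{2}/(2)! × [f^{(1)}(34) − f^{(1)}(2)] = 1/12 × (-8.80370e-08 − (-0.125000)) = 0.0104167.
Partial sum through k=1: 0.0833252.
k=2: B_{4}/(4)! × [f^{(3)}(34) − f^{(3)}(2)] = −1/720 × (-2.28470e-09 − (-0.937500)) = -0.00130208.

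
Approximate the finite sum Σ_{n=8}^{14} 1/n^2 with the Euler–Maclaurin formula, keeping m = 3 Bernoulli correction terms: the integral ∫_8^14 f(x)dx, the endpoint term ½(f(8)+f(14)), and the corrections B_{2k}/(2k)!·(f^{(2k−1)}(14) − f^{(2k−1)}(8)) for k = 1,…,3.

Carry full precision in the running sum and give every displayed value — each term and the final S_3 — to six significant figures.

∫_8^14 1/x^2 dx evaluates to 0.0535714.
Endpoint term: (f(8) + f(14))/2 = (0.0156250 + 0.00510204)/2 = 0.0103635.
Integral + boundary = 0.0639349.
Order-1 term: 1/12 · (-0.000728863 − (-0.00390625)) = 0.000264782.
After k=1: 0.0641997.
Order-2 term: −1/720 · (-4.46243e-05 − (-0.000732422)) = -9.55274e-07.
After k=2: 0.0641988.
Order-3 term: 1/30240 · (-6.83024e-06 − (-0.000343323)) = 1.11274e-08.

S_3 ≈ 0.0641988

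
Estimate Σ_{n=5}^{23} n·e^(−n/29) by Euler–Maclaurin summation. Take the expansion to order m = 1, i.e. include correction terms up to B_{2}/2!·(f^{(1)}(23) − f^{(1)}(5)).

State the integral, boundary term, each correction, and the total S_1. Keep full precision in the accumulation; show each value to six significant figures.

Integral: ∫_5^23 x·e^(−x/29) dx = 147.571.
½[f(5) + f(23)] = ½[4.20815 + 10.4061] = 7.30712.
Running total after boundary: 154.878.
k=1: B_{2}/(2)! × [f^{(1)}(23) − f^{(1)}(5)] = 1/12 × (0.0936080 − 0.696522) = -0.0502428.

S_1 ≈ 154.828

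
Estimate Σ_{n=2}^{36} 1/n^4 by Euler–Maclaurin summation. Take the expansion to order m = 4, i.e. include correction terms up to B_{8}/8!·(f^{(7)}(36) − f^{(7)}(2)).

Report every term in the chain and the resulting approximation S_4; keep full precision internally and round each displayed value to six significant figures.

S_4 ≈ 0.0822143

∫_2^36 1/x^4 dx evaluates to 0.0416595.
½[f(2) + f(36)] = ½[0.0625000 + 5.95374e-07] = 0.0312503.
Running total after boundary: 0.0729098.
Order-1 term: 1/12 · (-6.61527e-08 − (-0.125000)) = 0.0104167.
Running total after k=1: 0.0833265.
Order-2 term: −1/720 · (-1.53131e-09 − (-0.937500)) = -0.00130208.
Running total after k=2: 0.0820244.
Order-3 term: 1/30240 · (-6.61678e-11 − (-13.1250)) = 0.000434028.
Running total after k=3: 0.0824584.
Order-4 term: −1/1209600 · (-4.59499e-12 − (-295.312)) = -0.000244141.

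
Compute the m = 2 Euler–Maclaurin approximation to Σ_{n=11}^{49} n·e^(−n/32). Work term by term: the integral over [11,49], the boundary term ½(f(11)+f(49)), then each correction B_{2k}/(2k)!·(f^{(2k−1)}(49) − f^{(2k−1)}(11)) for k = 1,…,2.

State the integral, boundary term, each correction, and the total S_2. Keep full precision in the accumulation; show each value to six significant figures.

S_2 ≈ 424.321

Integral: ∫_11^49 x·e^(−x/32) dx = 415.171.
Boundary: ½(f(11) + f(49)) = ½(7.80017 + 10.5970) = 9.19858.
Integral + boundary = 424.369.
Correction k=1: B_{2}/2! · (f^{(1)}(49) − f^{(1)}(11)) = 1/12 · (-0.114891 − 0.465351) = -0.0483535.
Running total after k=1: 424.321.
Correction k=2: B_{4}/4! · (f^{(3)}(49) − f^{(3)}(11)) = −1/720 · (0.000310195 − 0.00183942) = 2.12392e-06.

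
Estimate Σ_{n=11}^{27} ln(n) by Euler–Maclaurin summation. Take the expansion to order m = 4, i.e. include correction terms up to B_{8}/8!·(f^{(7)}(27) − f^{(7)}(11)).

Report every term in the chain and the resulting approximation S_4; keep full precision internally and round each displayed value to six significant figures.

Integral: ∫_11^27 ln(x) dx = 46.6107.
½[f(11) + f(27)] = ½[2.39790 + 3.29584] = 2.84687.
Integral + boundary = 49.4576.
Order-1 term: 1/12 · (0.0370370 − 0.0909091) = -0.00448934.
Running total after k=1: 49.4531.
Order-2 term: −1/720 · (0.000101611 − 0.00150263) = 1.94586e-06.
Running total after k=2: 49.4531.
Order-3 term: 1/30240 · (1.67260e-06 − 0.000149021) = -4.87264e-09.
Running total after k=3: 49.4531.
Order-4 term: −1/1209600 · (6.88313e-08 − 3.69474e-05) = 3.04882e-11.

S_4 ≈ 49.4531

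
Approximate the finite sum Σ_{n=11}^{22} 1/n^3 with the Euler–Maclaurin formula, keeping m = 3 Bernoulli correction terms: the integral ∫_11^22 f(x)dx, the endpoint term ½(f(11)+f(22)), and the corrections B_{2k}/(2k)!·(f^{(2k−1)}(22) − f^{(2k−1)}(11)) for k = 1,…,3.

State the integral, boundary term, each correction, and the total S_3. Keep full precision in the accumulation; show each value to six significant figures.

S_3 ≈ 0.00353775

The integral term ∫_11^22 1/x^3 dx = 0.00309917.
Endpoint term: (f(11) + f(22))/2 = (0.000751315 + 9.39144e-05)/2 = 0.000422615.
So far: 0.00352179.
Correction k=1: B_{2}/2! · (f^{(1)}(22) − f^{(1)}(11)) = 1/12 · (-1.28065e-05 − (-0.000204904)) = 1.60081e-05.
Partial sum through k=1: 0.00353780.
Correction k=2: B_{4}/4! · (f^{(3)}(22) − f^{(3)}(11)) = −1/720 · (-5.29194e-07 − (-3.38684e-05)) = -4.63045e-08.
Partial sum through k=2: 0.00353775.
Correction k=3: B_{6}/6! · (f^{(5)}(22) − f^{(5)}(11)) = 1/30240 · (-4.59218e-08 − (-1.17560e-05)) = 3.87238e-10.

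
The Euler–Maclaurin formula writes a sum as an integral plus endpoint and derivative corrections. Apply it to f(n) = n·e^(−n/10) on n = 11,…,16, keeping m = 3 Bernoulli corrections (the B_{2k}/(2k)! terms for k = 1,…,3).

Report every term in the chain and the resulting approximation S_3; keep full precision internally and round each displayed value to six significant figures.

S_3 ≈ 20.8485

Integral: ∫_11^16 x·e^(−x/10) dx = 17.4098.
Endpoint term: (f(11) + f(16))/2 = (3.66158 + 3.23034)/2 = 3.44596.
So far: 20.8558.
k=1: B_{2}/(2)! × [f^{(1)}(16) − f^{(1)}(11)] = 1/12 × (-0.121138 − (-0.0332871)) = -0.00732090.
After k=1: 20.8485.
k=2: B_{4}/(4)! × [f^{(3)}(16) − f^{(3)}(11)] = −1/720 × (0.00282655 − 0.00632455) = 4.85833e-06.
After k=2: 20.8485.
k=3: B_{6}/(6)! × [f^{(5)}(16) − f^{(5)}(11)] = 1/30240 × (6.86448e-05 − 0.000129820) = -2.02298e-09.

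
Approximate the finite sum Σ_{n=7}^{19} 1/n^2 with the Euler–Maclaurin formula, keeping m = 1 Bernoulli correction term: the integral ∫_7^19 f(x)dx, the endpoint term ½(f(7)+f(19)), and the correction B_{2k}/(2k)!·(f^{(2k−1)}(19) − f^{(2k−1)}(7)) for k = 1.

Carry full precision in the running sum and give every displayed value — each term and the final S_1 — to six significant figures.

S_1 ≈ 0.102276

∫_7^19 1/x^2 dx evaluates to 0.0902256.
Boundary: ½(f(7) + f(19)) = ½(0.0204082 + 0.00277008) = 0.0115891.
Running total after boundary: 0.101815.
k=1: B_{2}/(2)! × [f^{(1)}(19) − f^{(1)}(7)] = 1/12 × (-0.000291588 − (-0.00583090)) = 0.000461610.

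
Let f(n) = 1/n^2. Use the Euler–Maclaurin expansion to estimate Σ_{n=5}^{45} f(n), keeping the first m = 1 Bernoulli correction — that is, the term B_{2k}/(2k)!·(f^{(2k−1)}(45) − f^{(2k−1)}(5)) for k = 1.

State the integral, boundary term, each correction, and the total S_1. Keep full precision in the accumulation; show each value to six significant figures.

∫_5^45 1/x^2 dx evaluates to 0.177778.
Endpoint term: (f(5) + f(45))/2 = (0.0400000 + 0.000493827)/2 = 0.0202469.
Running total after boundary: 0.198025.
Correction k=1: B_{2}/2! · (f^{(1)}(45) − f^{(1)}(5)) = 1/12 · (-2.19479e-05 − (-0.0160000)) = 0.00133150.

S_1 ≈ 0.199356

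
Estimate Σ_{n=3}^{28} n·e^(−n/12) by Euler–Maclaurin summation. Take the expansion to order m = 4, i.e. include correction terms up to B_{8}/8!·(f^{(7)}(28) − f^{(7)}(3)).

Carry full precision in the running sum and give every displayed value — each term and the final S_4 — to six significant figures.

∫_3^28 x·e^(−x/12) dx evaluates to 93.6376.
Endpoint term: (f(3) + f(28))/2 = (2.33640 + 2.71522)/2 = 2.52581.
Integral + boundary = 96.1634.
k=1: B_{2}/(2)! × [f^{(1)}(28) − f^{(1)}(3)] = 1/12 × (-0.129296 − 0.584101) = -0.0594497.
Running total after k=1: 96.1040.
k=2: B_{4}/(4)! × [f^{(3)}(28) − f^{(3)}(3)] = −1/720 × (0.000448944 − 0.0148729) = 2.00333e-05.
Running total after k=2: 96.1040.
k=3: B_{6}/(6)! × [f^{(5)}(28) − f^{(5)}(3)] = 1/30240 × (1.24707e-05 − 0.000178400) = -5.48708e-09.
Running total after k=3: 96.1040.
k=4: B_{8}/(8)! × [f^{(7)}(28) − f^{(7)}(3)] = −1/1209600 × (1.51553e-07 − 1.76053e-06) = 1.33017e-12.

S_4 ≈ 96.1040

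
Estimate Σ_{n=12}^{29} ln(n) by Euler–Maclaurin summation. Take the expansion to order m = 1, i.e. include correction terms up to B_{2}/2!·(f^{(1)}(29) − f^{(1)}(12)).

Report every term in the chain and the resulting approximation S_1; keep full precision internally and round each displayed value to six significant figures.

S_1 ≈ 53.7547

The integral term ∫_12^29 ln(x) dx = 50.8327.
½[f(12) + f(29)] = ½[2.48491 + 3.36730] = 2.92610.
So far: 53.7588.
Order-1 term: 1/12 · (0.0344828 − 0.0833333) = -0.00407088.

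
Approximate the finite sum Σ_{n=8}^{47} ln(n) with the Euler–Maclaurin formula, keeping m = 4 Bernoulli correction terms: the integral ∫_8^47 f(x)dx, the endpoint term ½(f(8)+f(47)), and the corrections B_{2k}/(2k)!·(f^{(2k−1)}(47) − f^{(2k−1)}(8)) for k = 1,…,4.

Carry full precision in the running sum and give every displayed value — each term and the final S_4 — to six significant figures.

S_4 ≈ 128.278

The integral term ∫_8^47 ln(x) dx = 125.321.
Endpoint term: (f(8) + f(47))/2 = (2.07944 + 3.85015)/2 = 2.96479.
So far: 128.286.
Correction k=1: B_{2}/2! · (f^{(1)}(47) − f^{(1)}(8)) = 1/12 · (0.0212766 − 0.125000) = -0.00864362.
Partial sum through k=1: 128.278.
Correction k=2: B_{4}/4! · (f^{(3)}(47) − f^{(3)}(8)) = −1/720 · (1.92636e-05 − 0.00390625) = 5.39859e-06.
Partial sum through k=2: 128.278.
Correction k=3: B_{6}/6! · (f^{(5)}(47) − f^{(5)}(8)) = 1/30240 · (1.04646e-07 − 0.000732422) = -2.42168e-08.
Partial sum through k=3: 128.278.
Correction k=4: B_{8}/8! · (f^{(7)}(47) − f^{(7)}(8)) = −1/1209600 · (1.42117e-09 − 0.000343323) = 2.83830e-10.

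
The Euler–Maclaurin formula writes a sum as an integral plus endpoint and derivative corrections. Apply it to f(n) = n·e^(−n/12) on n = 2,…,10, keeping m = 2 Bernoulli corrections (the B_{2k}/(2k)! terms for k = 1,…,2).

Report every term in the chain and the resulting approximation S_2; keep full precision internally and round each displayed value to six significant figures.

S_2 ≈ 30.4417

The integral term ∫_2^10 x·e^(−x/12) dx = 27.4750.
Boundary: ½(f(2) + f(10)) = ½(1.69296 + 4.34598) = 3.01947.
Running total after boundary: 30.4945.
Order-1 term: 1/12 · (0.0724330 − 0.705401) = -0.0527474.
Partial sum through k=1: 30.4417.
Order-2 term: −1/720 · (0.00653909 − 0.0166553) = 1.40503e-05.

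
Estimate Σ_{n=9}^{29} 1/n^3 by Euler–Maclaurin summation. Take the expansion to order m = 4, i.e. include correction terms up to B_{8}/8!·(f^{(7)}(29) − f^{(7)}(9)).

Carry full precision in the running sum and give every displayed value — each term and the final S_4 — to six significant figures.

Integral: ∫_9^29 1/x^3 dx = 0.00557831.
½[f(9) + f(29)] = ½[0.00137174 + 4.10021e-05] = 0.000706372.
Integral + boundary = 0.00628468.
Correction k=1: B_{2}/2! · (f^{(1)}(29) − f^{(1)}(9)) = 1/12 · (-4.24160e-06 − (-0.000457247)) = 3.77505e-05.
Running total after k=1: 0.00632243.
Correction k=2: B_{4}/4! · (f^{(3)}(29) − f^{(3)}(9)) = −1/720 · (-1.00870e-07 − (-0.000112901)) = -1.56666e-07.
Running total after k=2: 0.00632228.
Correction k=3: B_{6}/6! · (f^{(5)}(29) − f^{(5)}(9)) = 1/30240 · (-5.03752e-09 − (-5.85410e-05)) = 1.93571e-09.
Running total after k=3: 0.00632228.
Correction k=4: B_{8}/8! · (f^{(7)}(29) − f^{(7)}(9)) = −1/1209600 · (-4.31274e-10 − (-5.20365e-05)) = -4.30192e-11.

S_4 ≈ 0.00632228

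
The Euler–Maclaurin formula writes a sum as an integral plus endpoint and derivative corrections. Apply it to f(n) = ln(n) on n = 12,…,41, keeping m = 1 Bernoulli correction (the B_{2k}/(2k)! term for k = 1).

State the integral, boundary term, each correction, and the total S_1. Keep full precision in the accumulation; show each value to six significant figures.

S_1 ≈ 96.5319

∫_12^41 ln(x) dx evaluates to 93.4376.
Endpoint term: (f(12) + f(41))/2 = (2.48491 + 3.71357)/2 = 3.09924.
So far: 96.5368.
k=1: B_{2}/(2)! × [f^{(1)}(41) − f^{(1)}(12)] = 1/12 × (0.0243902 − 0.0833333) = -0.00491192.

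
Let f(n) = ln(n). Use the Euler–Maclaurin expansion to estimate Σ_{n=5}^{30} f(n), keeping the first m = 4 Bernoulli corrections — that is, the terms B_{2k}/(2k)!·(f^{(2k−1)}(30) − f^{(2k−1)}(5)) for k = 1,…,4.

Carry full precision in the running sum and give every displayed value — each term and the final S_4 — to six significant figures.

The integral term ∫_5^30 ln(x) dx = 68.9887.
Boundary: ½(f(5) + f(30)) = ½(1.60944 + 3.40120) = 2.50532.
Integral + boundary = 71.4940.
Correction k=1: B_{2}/2! · (f^{(1)}(30) − f^{(1)}(5)) = 1/12 · (0.0333333 − 0.200000) = -0.0138889.
Partial sum through k=1: 71.4802.
Correction k=2: B_{4}/4! · (f^{(3)}(30) − f^{(3)}(5)) = −1/720 · (7.40741e-05 − 0.0160000) = 2.21193e-05.
Partial sum through k=2: 71.4802.
Correction k=3: B_{6}/6! · (f^{(5)}(30) − f^{(5)}(5)) = 1/30240 · (9.87654e-07 − 0.00768000) = -2.53936e-07.
Partial sum through k=3: 71.4802.
Correction k=4: B_{8}/8! · (f^{(7)}(30) − f^{(7)}(5)) = −1/1209600 · (3.29218e-08 − 0.00921600) = 7.61902e-09.

S_4 ≈ 71.4802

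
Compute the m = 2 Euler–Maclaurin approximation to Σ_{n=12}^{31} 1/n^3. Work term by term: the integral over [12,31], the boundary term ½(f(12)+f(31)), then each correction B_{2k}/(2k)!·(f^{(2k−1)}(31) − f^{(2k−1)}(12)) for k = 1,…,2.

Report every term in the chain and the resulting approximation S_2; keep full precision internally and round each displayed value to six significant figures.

S_2 ≈ 0.00326982

Integral: ∫_12^31 1/x^3 dx = 0.00295193.
Endpoint term: (f(12) + f(31))/2 = (0.000578704 + 3.35672e-05)/2 = 0.000306135.
Running total after boundary: 0.00325807.
k=1: B_{2}/(2)! × [f^{(1)}(31) − f^{(1)}(12)] = 1/12 × (-3.24844e-06 − (-0.000144676)) = 1.17856e-05.
Running total after k=1: 0.00326985.
k=2: B_{4}/(4)! × [f^{(3)}(31) − f^{(3)}(12)] = −1/720 × (-6.76054e-08 − (-2.00939e-05)) = -2.78143e-08.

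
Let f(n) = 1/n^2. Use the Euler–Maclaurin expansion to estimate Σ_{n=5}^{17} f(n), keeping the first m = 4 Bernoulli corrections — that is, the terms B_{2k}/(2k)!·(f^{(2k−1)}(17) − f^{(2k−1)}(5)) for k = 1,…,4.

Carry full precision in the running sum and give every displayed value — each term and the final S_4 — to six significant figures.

S_4 ≈ 0.164196

The integral term ∫_5^17 1/x^2 dx = 0.141176.
Boundary: ½(f(5) + f(17)) = ½(0.0400000 + 0.00346021) = 0.0217301.
So far: 0.162907.
k=1: B_{2}/(2)! × [f^{(1)}(17) − f^{(1)}(5)] = 1/12 × (-0.000407083 − (-0.0160000)) = 0.00129941.
After k=1: 0.164206.
k=2: B_{4}/(4)! × [f^{(3)}(17) − f^{(3)}(5)] = −1/720 × (-1.69031e-05 − (-0.00768000)) = -1.06432e-05.
After k=2: 0.164195.
k=3: B_{6}/(6)! × [f^{(5)}(17) − f^{(5)}(5)] = 1/30240 × (-1.75465e-06 − (-0.00921600)) = 3.04704e-07.
After k=3: 0.164196.
k=4: B_{8}/(8)! × [f^{(7)}(17) − f^{(7)}(5)] = −1/1209600 × (-3.40001e-07 − (-0.0206438)) = -1.70664e-08.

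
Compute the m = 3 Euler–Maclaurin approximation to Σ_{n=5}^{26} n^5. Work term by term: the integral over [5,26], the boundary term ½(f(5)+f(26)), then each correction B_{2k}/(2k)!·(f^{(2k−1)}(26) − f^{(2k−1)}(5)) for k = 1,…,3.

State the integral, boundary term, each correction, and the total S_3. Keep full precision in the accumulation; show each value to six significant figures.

∫_5^26 x^5 dx evaluates to 5.14834e+07.
½[f(5) + f(26)] = ½[3125.00 + 1.18814e+07] = 5.94225e+06.
Integral + boundary = 5.74256e+07.
k=1: B_{2}/(2)! × [f^{(1)}(26) − f^{(1)}(5)] = 1/12 × (2.28488e+06 − 3125.00) = 190146.
Running total after k=1: 5.76158e+07.
k=2: B_{4}/(4)! × [f^{(3)}(26) − f^{(3)}(5)] = −1/720 × (40560.0 − 1500.00) = -54.2500.
Running total after k=2: 5.76157e+07.
k=3: B_{6}/(6)! × [f^{(5)}(26) − f^{(5)}(5)] = 1/30240 × (120.000 − 120.000) = 0.00000.

S_3 ≈ 5.76157e+07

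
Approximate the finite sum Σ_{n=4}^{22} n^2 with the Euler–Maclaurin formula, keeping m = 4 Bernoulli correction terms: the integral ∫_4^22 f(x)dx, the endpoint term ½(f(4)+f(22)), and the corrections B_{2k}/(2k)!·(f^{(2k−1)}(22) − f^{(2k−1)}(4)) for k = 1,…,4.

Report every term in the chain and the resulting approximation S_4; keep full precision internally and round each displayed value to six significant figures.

S_4 ≈ 3781.00

∫_4^22 x^2 dx evaluates to 3528.00.
½[f(4) + f(22)] = ½[16.0000 + 484.000] = 250.000.
Running total after boundary: 3778.00.
Correction k=1: B_{2}/2! · (f^{(1)}(22) − f^{(1)}(4)) = 1/12 · (44.0000 − 8.00000) = 3.00000.
Partial sum through k=1: 3781.00.
Correction k=2: B_{4}/4! · (f^{(3)}(22) − f^{(3)}(4)) = −1/720 · (0.00000 − 0.00000) = 0.00000.
Partial sum through k=2: 3781.00.
Correction k=3: B_{6}/6! · (f^{(5)}(22) − f^{(5)}(4)) = 1/30240 · (0.00000 − 0.00000) = 0.00000.
Partial sum through k=3: 3781.00.
Correction k=4: B_{8}/8! · (f^{(7)}(22) − f^{(7)}(4)) = −1/1209600 · (0.00000 − 0.00000) = 0.00000.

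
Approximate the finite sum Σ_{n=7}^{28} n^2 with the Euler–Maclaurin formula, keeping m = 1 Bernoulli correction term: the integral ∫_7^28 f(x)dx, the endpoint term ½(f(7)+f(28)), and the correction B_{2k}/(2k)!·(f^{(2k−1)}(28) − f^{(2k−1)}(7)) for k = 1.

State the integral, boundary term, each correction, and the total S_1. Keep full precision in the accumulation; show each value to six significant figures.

S_1 ≈ 7623.00

The integral term ∫_7^28 x^2 dx = 7203.00.
Endpoint term: (f(7) + f(28))/2 = (49.0000 + 784.000)/2 = 416.500.
Running total after boundary: 7619.50.
Order-1 term: 1/12 · (56.0000 − 14.0000) = 3.50000.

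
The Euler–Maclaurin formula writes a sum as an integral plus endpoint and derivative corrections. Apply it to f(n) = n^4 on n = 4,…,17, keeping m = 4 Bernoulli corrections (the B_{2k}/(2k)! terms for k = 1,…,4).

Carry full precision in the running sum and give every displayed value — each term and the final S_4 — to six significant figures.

The integral term ∫_4^17 x^4 dx = 283767.
Boundary: ½(f(4) + f(17)) = ½(256.000 + 83521.0) = 41888.5.
Running total after boundary: 325655.
k=1: B_{2}/(2)! × [f^{(1)}(17) − f^{(1)}(4)] = 1/12 × (19652.0 − 256.000) = 1616.33.
Partial sum through k=1: 327271.
k=2: B_{4}/(4)! × [f^{(3)}(17) − f^{(3)}(4)] = −1/720 × (408.000 − 96.0000) = -0.433333.
Partial sum through k=2: 327271.
k=3: B_{6}/(6)! × [f^{(5)}(17) − f^{(5)}(4)] = 1/30240 × (0.00000 − 0.00000) = 0.00000.
Partial sum through k=3: 327271.
k=4: B_{8}/(8)! × [f^{(7)}(17) − f^{(7)}(4)] = −1/1209600 × (0.00000 − 0.00000) = 0.00000.

S_4 ≈ 327271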